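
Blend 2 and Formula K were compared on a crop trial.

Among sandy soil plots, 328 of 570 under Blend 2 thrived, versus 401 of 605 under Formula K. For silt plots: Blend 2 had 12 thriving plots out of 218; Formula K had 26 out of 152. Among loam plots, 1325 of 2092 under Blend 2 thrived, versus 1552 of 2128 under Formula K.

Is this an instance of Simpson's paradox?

No

Sandy soil: Blend 2 328/570 = 57.5%, Formula K 401/605 = 66.3% → Formula K
Silt: Blend 2 12/218 = 5.5%, Formula K 26/152 = 17.1% → Formula K
Loam: Blend 2 1325/2092 = 63.3%, Formula K 1552/2128 = 72.9% → Formula K
Overall: Blend 2 1665/2880 = 57.8%, Formula K 1979/2885 = 68.6% → Formula K
Formula K wins overall and in every soil group — no reversal.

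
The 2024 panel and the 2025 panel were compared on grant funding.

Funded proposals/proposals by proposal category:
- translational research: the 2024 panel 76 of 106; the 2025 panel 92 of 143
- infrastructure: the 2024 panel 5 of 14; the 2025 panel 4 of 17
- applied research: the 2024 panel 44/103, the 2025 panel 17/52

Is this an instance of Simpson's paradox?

No

Translational research: the 2024 panel 76/106 = 71.7%, the 2025 panel 92/143 = 64.3% → the 2024 panel
Infrastructure: the 2024 panel 5/14 = 35.7%, the 2025 panel 4/17 = 23.5% → the 2024 panel
Applied research: the 2024 panel 44/103 = 42.7%, the 2025 panel 17/52 = 32.7% → the 2024 panel
Overall: the 2024 panel 125/223 = 56.1%, the 2025 panel 113/212 = 53.3% → the 2024 panel
The 2024 panel wins overall and in every proposal group — no reversal.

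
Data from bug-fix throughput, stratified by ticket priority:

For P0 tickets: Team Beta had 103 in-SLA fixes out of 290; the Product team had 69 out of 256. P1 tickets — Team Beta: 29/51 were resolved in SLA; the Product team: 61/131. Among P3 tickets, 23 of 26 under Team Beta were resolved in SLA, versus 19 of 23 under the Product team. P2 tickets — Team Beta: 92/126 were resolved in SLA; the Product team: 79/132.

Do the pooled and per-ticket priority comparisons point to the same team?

P0: Team Beta 103/290 = 35.5%, the Product team 69/256 = 27.0% → Team Beta
P1: Team Beta 29/51 = 56.9%, the Product team 61/131 = 46.6% → Team Beta
P3: Team Beta 23/26 = 88.5%, the Product team 19/23 = 82.6% → Team Beta
P2: Team Beta 92/126 = 73.0%, the Product team 79/132 = 59.8% → Team Beta
Overall: Team Beta 247/493 = 50.1%, the Product team 228/542 = 42.1% → Team Beta
Team Beta wins overall and in every ticket group — no reversal.

Yes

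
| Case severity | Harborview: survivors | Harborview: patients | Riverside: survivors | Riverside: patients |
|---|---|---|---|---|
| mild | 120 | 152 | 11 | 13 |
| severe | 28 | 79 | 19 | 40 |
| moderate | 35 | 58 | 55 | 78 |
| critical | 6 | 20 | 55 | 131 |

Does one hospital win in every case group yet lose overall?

Mild: Harborview 120/152 = 78.9%, Riverside 11/13 = 84.6% → Riverside
Severe: Harborview 28/79 = 35.4%, Riverside 19/40 = 47.5% → Riverside
Moderate: Harborview 35/58 = 60.3%, Riverside 55/78 = 70.5% → Riverside
Critical: Harborview 6/20 = 30.0%, Riverside 55/131 = 42.0% → Riverside
Overall: Harborview 189/309 = 61.2%, Riverside 140/262 = 53.4% → Harborview
Riverside wins each case group but Harborview wins overall — the comparison reverses. Riverside's patients skew toward critical, which has a lower base rate.

Yes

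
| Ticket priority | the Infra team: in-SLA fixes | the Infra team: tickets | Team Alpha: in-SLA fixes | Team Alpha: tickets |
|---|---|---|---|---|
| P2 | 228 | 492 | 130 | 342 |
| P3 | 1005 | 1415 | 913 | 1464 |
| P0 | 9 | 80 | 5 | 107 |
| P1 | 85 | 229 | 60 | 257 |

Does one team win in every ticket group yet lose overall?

P2: the Infra team 228/492 = 46.3%, Team Alpha 130/342 = 38.0% → the Infra team
P3: the Infra team 1005/1415 = 71.0%, Team Alpha 913/1464 = 62.4% → the Infra team
P0: the Infra team 9/80 = 11.2%, Team Alpha 5/107 = 4.7% → the Infra team
P1: the Infra team 85/229 = 37.1%, Team Alpha 60/257 = 23.3% → the Infra team
Overall: the Infra team 1327/2216 = 59.9%, Team Alpha 1108/2170 = 51.1% → the Infra team
The Infra team wins overall and in every ticket group — no reversal.

No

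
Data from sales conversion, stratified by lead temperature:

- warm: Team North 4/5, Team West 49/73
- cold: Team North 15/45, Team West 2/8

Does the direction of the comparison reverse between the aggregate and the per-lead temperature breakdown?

Yes

Warm: Team North 4/5 = 80.0%, Team West 49/73 = 67.1% → Team North
Cold: Team North 15/45 = 33.3%, Team West 2/8 = 25.0% → Team North
Overall: Team North 19/50 = 38.0%, Team West 51/81 = 63.0% → Team West
Team North wins each lead group but Team West wins overall — the comparison reverses. Team North's leads skew toward cold, which has a lower base rate.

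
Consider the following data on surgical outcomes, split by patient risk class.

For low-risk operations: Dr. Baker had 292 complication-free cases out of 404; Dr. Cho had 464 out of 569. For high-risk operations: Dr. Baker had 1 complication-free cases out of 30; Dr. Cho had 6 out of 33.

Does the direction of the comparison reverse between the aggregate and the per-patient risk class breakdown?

No

Low-risk: Dr. Baker 292/404 = 72.3%, Dr. Cho 464/569 = 81.5% → Dr. Cho
High-risk: Dr. Baker 1/30 = 3.3%, Dr. Cho 6/33 = 18.2% → Dr. Cho
Overall: Dr. Baker 293/434 = 67.5%, Dr. Cho 470/602 = 78.1% → Dr. Cho
Dr. Cho wins overall and in every patient risk group — no reversal.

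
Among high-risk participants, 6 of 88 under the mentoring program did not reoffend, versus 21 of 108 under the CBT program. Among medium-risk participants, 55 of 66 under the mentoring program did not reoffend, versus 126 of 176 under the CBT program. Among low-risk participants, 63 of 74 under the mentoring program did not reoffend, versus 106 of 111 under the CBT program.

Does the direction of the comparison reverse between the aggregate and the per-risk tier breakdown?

High-risk: the mentoring program 6/88 = 6.8%, the CBT program 21/108 = 19.4% → the CBT program
Medium-risk: the mentoring program 55/66 = 83.3%, the CBT program 126/176 = 71.6% → the mentoring program
Low-risk: the mentoring program 63/74 = 85.1%, the CBT program 106/111 = 95.5% → the CBT program
Overall: the mentoring program 124/228 = 54.4%, the CBT program 253/395 = 64.1% → the CBT program
Neither sweeps: the mentoring program wins 1 of 3 groups, the CBT program wins 2. The CBT program wins overall but not every group — no Simpson reversal.

No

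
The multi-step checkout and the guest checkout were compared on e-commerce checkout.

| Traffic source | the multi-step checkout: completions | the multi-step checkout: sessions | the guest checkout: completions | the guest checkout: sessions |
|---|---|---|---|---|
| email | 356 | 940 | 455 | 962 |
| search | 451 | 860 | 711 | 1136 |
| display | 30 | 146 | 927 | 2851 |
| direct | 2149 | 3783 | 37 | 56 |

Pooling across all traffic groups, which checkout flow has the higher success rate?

the multi-step checkout

Email: the multi-step checkout 356/940 = 37.9%, the guest checkout 455/962 = 47.3% → the guest checkout
Search: the multi-step checkout 451/860 = 52.4%, the guest checkout 711/1136 = 62.6% → the guest checkout
Display: the multi-step checkout 30/146 = 20.5%, the guest checkout 927/2851 = 32.5% → the guest checkout
Direct: the multi-step checkout 2149/3783 = 56.8%, the guest checkout 37/56 = 66.1% → the guest checkout
Overall: the multi-step checkout 2986/5729 = 52.1%, the guest checkout 2130/5005 = 42.6% → the multi-step checkout
(The guest checkout wins every traffic group but the multi-step checkout wins overall — the guest checkout's sessions skew toward the low-rate display group.)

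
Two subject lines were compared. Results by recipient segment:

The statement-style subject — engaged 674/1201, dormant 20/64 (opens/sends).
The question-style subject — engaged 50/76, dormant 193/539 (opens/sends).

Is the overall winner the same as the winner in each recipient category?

No

Engaged: the statement-style subject 674/1201 = 56.1%, the question-style subject 50/76 = 65.8% → the question-style subject
Dormant: the statement-style subject 20/64 = 31.2%, the question-style subject 193/539 = 35.8% → the question-style subject
Overall: the statement-style subject 694/1265 = 54.9%, the question-style subject 243/615 = 39.5% → the statement-style subject
The question-style subject wins each recipient group but the statement-style subject wins overall — the comparison reverses. The question-style subject's sends skew toward dormant, which has a lower base rate.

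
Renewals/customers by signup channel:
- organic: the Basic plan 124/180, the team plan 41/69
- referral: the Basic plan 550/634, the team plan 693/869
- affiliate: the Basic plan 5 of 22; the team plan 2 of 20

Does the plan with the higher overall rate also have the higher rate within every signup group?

Organic: the Basic plan 124/180 = 68.9%, the team plan 41/69 = 59.4% → the Basic plan
Referral: the Basic plan 550/634 = 86.8%, the team plan 693/869 = 79.7% → the Basic plan
Affiliate: the Basic plan 5/22 = 22.7%, the team plan 2/20 = 10.0% → the Basic plan
Overall: the Basic plan 679/836 = 81.2%, the team plan 736/958 = 76.8% → the Basic plan
The Basic plan wins overall and in every signup group — no reversal.

Yes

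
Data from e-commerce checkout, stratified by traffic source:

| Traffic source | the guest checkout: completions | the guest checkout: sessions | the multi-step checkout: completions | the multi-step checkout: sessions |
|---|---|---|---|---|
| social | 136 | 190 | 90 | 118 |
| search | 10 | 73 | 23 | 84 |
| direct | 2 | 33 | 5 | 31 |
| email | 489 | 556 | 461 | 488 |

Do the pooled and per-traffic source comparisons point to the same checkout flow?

Social: the guest checkout 136/190 = 71.6%, the multi-step checkout 90/118 = 76.3% → the multi-step checkout
Search: the guest checkout 10/73 = 13.7%, the multi-step checkout 23/84 = 27.4% → the multi-step checkout
Direct: the guest checkout 2/33 = 6.1%, the multi-step checkout 5/31 = 16.1% → the multi-step checkout
Email: the guest checkout 489/556 = 87.9%, the multi-step checkout 461/488 = 94.5% → the multi-step checkout
Overall: the guest checkout 637/852 = 74.8%, the multi-step checkout 579/721 = 80.3% → the multi-step checkout
The multi-step checkout wins overall and in every traffic group — no reversal.

Yes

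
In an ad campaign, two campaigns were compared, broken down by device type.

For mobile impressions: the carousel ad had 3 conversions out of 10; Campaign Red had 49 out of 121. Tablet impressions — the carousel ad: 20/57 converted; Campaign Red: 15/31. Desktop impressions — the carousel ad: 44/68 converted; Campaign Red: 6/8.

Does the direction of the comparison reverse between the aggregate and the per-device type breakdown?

Yes

Mobile: the carousel ad 3/10 = 30.0%, Campaign Red 49/121 = 40.5% → Campaign Red
Tablet: the carousel ad 20/57 = 35.1%, Campaign Red 15/31 = 48.4% → Campaign Red
Desktop: the carousel ad 44/68 = 64.7%, Campaign Red 6/8 = 75.0% → Campaign Red
Overall: the carousel ad 67/135 = 49.6%, Campaign Red 70/160 = 43.8% → the carousel ad
Campaign Red wins each device group but the carousel ad wins overall — the comparison reverses. Campaign Red's impressions skew toward mobile, which has a lower base rate.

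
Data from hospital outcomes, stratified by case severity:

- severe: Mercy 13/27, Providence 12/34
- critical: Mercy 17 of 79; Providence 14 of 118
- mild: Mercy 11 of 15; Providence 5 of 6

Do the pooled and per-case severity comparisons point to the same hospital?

Severe: Mercy 13/27 = 48.1%, Providence 12/34 = 35.3% → Mercy
Critical: Mercy 17/79 = 21.5%, Providence 14/118 = 11.9% → Mercy
Mild: Mercy 11/15 = 73.3%, Providence 5/6 = 83.3% → Providence
Overall: Mercy 41/121 = 33.9%, Providence 31/158 = 19.6% → Mercy
Neither sweeps: Mercy wins 2 of 3 groups, Providence wins 1. Mercy wins overall but not every group — no Simpson reversal.

No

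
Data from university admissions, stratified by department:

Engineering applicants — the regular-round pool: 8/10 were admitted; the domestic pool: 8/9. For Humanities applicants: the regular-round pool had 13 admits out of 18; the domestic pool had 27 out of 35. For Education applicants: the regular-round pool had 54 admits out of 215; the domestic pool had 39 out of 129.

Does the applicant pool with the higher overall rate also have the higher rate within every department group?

Yes

Engineering: the regular-round pool 8/10 = 80.0%, the domestic pool 8/9 = 88.9% → the domestic pool
Humanities: the regular-round pool 13/18 = 72.2%, the domestic pool 27/35 = 77.1% → the domestic pool
Education: the regular-round pool 54/215 = 25.1%, the domestic pool 39/129 = 30.2% → the domestic pool
Overall: the regular-round pool 75/243 = 30.9%, the domestic pool 74/173 = 42.8% → the domestic pool
The domestic pool wins overall and in every department group — no reversal.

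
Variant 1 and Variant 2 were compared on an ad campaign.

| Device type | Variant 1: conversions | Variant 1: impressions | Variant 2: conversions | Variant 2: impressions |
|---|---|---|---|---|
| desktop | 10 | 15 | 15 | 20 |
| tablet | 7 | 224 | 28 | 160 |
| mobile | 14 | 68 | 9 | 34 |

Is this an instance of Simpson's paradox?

Desktop: Variant 1 10/15 = 66.7%, Variant 2 15/20 = 75.0% → Variant 2
Tablet: Variant 1 7/224 = 3.1%, Variant 2 28/160 = 17.5% → Variant 2
Mobile: Variant 1 14/68 = 20.6%, Variant 2 9/34 = 26.5% → Variant 2
Overall: Variant 1 31/307 = 10.1%, Variant 2 52/214 = 24.3% → Variant 2
Variant 2 wins overall and in every device group — no reversal.

No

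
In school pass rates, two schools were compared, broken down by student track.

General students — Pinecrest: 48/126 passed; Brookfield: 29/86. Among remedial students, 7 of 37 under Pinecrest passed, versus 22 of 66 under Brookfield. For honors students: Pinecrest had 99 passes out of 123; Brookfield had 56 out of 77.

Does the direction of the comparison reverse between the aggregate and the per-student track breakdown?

No

General: Pinecrest 48/126 = 38.1%, Brookfield 29/86 = 33.7% → Pinecrest
Remedial: Pinecrest 7/37 = 18.9%, Brookfield 22/66 = 33.3% → Brookfield
Honors: Pinecrest 99/123 = 80.5%, Brookfield 56/77 = 72.7% → Pinecrest
Overall: Pinecrest 154/286 = 53.8%, Brookfield 107/229 = 46.7% → Pinecrest
Neither sweeps: Pinecrest wins 2 of 3 groups, Brookfield wins 1. Pinecrest wins overall but not every group — no Simpson reversal.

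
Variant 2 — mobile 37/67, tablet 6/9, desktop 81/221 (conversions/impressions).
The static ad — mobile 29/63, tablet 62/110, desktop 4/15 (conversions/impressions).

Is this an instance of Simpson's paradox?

Yes

Mobile: Variant 2 37/67 = 55.2%, the static ad 29/63 = 46.0% → Variant 2
Tablet: Variant 2 6/9 = 66.7%, the static ad 62/110 = 56.4% → Variant 2
Desktop: Variant 2 81/221 = 36.7%, the static ad 4/15 = 26.7% → Variant 2
Overall: Variant 2 124/297 = 41.8%, the static ad 95/188 = 50.5% → the static ad
Variant 2 wins each device group but the static ad wins overall — the comparison reverses. Variant 2's impressions skew toward desktop, which has a lower base rate.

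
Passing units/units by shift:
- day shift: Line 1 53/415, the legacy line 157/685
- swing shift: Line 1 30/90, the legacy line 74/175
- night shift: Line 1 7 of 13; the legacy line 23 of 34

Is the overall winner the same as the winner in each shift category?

Yes

Day shift: Line 1 53/415 = 12.8%, the legacy line 157/685 = 22.9% → the legacy line
Swing shift: Line 1 30/90 = 33.3%, the legacy line 74/175 = 42.3% → the legacy line
Night shift: Line 1 7/13 = 53.8%, the legacy line 23/34 = 67.6% → the legacy line
Overall: Line 1 90/518 = 17.4%, the legacy line 254/894 = 28.4% → the legacy line
The legacy line wins overall and in every shift group — no reversal.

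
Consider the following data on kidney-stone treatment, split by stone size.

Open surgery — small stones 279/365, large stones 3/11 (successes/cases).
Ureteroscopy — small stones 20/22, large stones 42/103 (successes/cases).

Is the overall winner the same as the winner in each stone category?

No

Small stones: open surgery 279/365 = 76.4%, ureteroscopy 20/22 = 90.9% → ureteroscopy
Large stones: open surgery 3/11 = 27.3%, ureteroscopy 42/103 = 40.8% → ureteroscopy
Overall: open surgery 282/376 = 75.0%, ureteroscopy 62/125 = 49.6% → open surgery
Ureteroscopy wins each stone group but open surgery wins overall — the comparison reverses. Ureteroscopy's cases skew toward large stones, which has a lower base rate.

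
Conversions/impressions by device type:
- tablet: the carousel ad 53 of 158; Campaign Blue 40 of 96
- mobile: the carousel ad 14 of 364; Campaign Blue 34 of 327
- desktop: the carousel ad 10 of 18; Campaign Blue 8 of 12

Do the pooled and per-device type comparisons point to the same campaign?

Tablet: the carousel ad 53/158 = 33.5%, Campaign Blue 40/96 = 41.7% → Campaign Blue
Mobile: the carousel ad 14/364 = 3.8%, Campaign Blue 34/327 = 10.4% → Campaign Blue
Desktop: the carousel ad 10/18 = 55.6%, Campaign Blue 8/12 = 66.7% → Campaign Blue
Overall: the carousel ad 77/540 = 14.3%, Campaign Blue 82/435 = 18.9% → Campaign Blue
Campaign Blue wins overall and in every device group — no reversal.

Yes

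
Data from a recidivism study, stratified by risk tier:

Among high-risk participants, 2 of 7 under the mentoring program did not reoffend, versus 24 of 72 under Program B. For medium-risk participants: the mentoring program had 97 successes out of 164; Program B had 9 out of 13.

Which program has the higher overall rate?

High-risk: the mentoring program 2/7 = 28.6%, Program B 24/72 = 33.3% → Program B
Medium-risk: the mentoring program 97/164 = 59.1%, Program B 9/13 = 69.2% → Program B
Overall: the mentoring program 99/171 = 57.9%, Program B 33/85 = 38.8% → the mentoring program
(Program B wins every risk group but the mentoring program wins overall — Program B's participants skew toward the low-rate high-risk group.)

the mentoring program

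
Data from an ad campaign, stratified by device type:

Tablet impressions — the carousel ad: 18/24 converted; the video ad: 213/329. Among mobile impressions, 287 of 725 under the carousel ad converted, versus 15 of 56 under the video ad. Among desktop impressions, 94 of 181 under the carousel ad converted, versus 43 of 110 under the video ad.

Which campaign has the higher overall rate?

the video ad

Tablet: the carousel ad 18/24 = 75.0%, the video ad 213/329 = 64.7% → the carousel ad
Mobile: the carousel ad 287/725 = 39.6%, the video ad 15/56 = 26.8% → the carousel ad
Desktop: the carousel ad 94/181 = 51.9%, the video ad 43/110 = 39.1% → the carousel ad
Overall: the carousel ad 399/930 = 42.9%, the video ad 271/495 = 54.7% → the video ad
(The carousel ad wins every device group but the video ad wins overall — the carousel ad's impressions skew toward the low-rate mobile group.)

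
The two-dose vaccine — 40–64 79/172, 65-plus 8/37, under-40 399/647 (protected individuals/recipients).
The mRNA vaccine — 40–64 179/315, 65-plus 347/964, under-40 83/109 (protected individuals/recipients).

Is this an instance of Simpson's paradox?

40–64: the two-dose vaccine 79/172 = 45.9%, the mRNA vaccine 179/315 = 56.8% → the mRNA vaccine
65-plus: the two-dose vaccine 8/37 = 21.6%, the mRNA vaccine 347/964 = 36.0% → the mRNA vaccine
Under-40: the two-dose vaccine 399/647 = 61.7%, the mRNA vaccine 83/109 = 76.1% → the mRNA vaccine
Overall: the two-dose vaccine 486/856 = 56.8%, the mRNA vaccine 609/1388 = 43.9% → the two-dose vaccine
The mRNA vaccine wins each age group but the two-dose vaccine wins overall — the comparison reverses. The mRNA vaccine's recipients skew toward 65-plus, which has a lower base rate.

Yes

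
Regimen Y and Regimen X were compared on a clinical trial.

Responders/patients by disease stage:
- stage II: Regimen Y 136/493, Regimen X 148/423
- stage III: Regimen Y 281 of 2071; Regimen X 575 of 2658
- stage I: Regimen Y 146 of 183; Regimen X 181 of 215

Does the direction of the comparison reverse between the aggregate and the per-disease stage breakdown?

No

Stage II: Regimen Y 136/493 = 27.6%, Regimen X 148/423 = 35.0% → Regimen X
Stage III: Regimen Y 281/2071 = 13.6%, Regimen X 575/2658 = 21.6% → Regimen X
Stage I: Regimen Y 146/183 = 79.8%, Regimen X 181/215 = 84.2% → Regimen X
Overall: Regimen Y 563/2747 = 20.5%, Regimen X 904/3296 = 27.4% → Regimen X
Regimen X wins overall and in every disease group — no reversal.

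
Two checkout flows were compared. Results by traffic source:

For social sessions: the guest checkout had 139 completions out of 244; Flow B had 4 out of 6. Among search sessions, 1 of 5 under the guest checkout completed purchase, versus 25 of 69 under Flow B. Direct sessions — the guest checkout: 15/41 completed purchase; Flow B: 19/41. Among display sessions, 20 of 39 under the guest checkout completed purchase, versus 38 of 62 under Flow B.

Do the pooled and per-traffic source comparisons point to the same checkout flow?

Social: the guest checkout 139/244 = 57.0%, Flow B 4/6 = 66.7% → Flow B
Search: the guest checkout 1/5 = 20.0%, Flow B 25/69 = 36.2% → Flow B
Direct: the guest checkout 15/41 = 36.6%, Flow B 19/41 = 46.3% → Flow B
Display: the guest checkout 20/39 = 51.3%, Flow B 38/62 = 61.3% → Flow B
Overall: the guest checkout 175/329 = 53.2%, Flow B 86/178 = 48.3% → the guest checkout
Flow B wins each traffic group but the guest checkout wins overall — the comparison reverses. Flow B's sessions skew toward search, which has a lower base rate.

No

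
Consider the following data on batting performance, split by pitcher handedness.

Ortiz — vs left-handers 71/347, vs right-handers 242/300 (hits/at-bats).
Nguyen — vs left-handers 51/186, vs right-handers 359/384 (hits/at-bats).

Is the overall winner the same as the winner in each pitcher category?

Yes

Vs left-handers: Ortiz 71/347 = 20.5%, Nguyen 51/186 = 27.4% → Nguyen
Vs right-handers: Ortiz 242/300 = 80.7%, Nguyen 359/384 = 93.5% → Nguyen
Overall: Ortiz 313/647 = 48.4%, Nguyen 410/570 = 71.9% → Nguyen
Nguyen wins overall and in every pitcher group — no reversal.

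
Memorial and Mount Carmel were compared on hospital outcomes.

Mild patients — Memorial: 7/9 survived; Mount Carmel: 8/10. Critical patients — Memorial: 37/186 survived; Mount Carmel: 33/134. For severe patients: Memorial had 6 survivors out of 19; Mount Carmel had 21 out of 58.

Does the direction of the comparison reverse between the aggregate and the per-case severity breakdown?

No

Mild: Memorial 7/9 = 77.8%, Mount Carmel 8/10 = 80.0% → Mount Carmel
Critical: Memorial 37/186 = 19.9%, Mount Carmel 33/134 = 24.6% → Mount Carmel
Severe: Memorial 6/19 = 31.6%, Mount Carmel 21/58 = 36.2% → Mount Carmel
Overall: Memorial 50/214 = 23.4%, Mount Carmel 62/202 = 30.7% → Mount Carmel
Mount Carmel wins overall and in every case group — no reversal.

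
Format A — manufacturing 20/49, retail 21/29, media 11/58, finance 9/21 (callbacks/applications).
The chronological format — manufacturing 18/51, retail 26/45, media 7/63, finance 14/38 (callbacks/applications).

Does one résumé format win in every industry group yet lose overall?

No

Manufacturing: Format A 20/49 = 40.8%, the chronological format 18/51 = 35.3% → Format A
Retail: Format A 21/29 = 72.4%, the chronological format 26/45 = 57.8% → Format A
Media: Format A 11/58 = 19.0%, the chronological format 7/63 = 11.1% → Format A
Finance: Format A 9/21 = 42.9%, the chronological format 14/38 = 36.8% → Format A
Overall: Format A 61/157 = 38.9%, the chronological format 65/197 = 33.0% → Format A
Format A wins overall and in every industry group — no reversal.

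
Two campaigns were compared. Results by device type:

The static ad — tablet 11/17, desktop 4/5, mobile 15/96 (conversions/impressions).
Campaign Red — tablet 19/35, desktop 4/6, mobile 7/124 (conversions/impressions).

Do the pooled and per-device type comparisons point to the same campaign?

Tablet: the static ad 11/17 = 64.7%, Campaign Red 19/35 = 54.3% → the static ad
Desktop: the static ad 4/5 = 80.0%, Campaign Red 4/6 = 66.7% → the static ad
Mobile: the static ad 15/96 = 15.6%, Campaign Red 7/124 = 5.6% → the static ad
Overall: the static ad 30/118 = 25.4%, Campaign Red 30/165 = 18.2% → the static ad
The static ad wins overall and in every device group — no reversal.

Yes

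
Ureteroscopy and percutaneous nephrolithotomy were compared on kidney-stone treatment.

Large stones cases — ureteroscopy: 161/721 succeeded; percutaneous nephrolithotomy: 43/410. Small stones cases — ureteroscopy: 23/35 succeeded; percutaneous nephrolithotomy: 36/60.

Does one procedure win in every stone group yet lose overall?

No

Large stones: ureteroscopy 161/721 = 22.3%, percutaneous nephrolithotomy 43/410 = 10.5% → ureteroscopy
Small stones: ureteroscopy 23/35 = 65.7%, percutaneous nephrolithotomy 36/60 = 60.0% → ureteroscopy
Overall: ureteroscopy 184/756 = 24.3%, percutaneous nephrolithotomy 79/470 = 16.8% → ureteroscopy
Ureteroscopy wins overall and in every stone group — no reversal.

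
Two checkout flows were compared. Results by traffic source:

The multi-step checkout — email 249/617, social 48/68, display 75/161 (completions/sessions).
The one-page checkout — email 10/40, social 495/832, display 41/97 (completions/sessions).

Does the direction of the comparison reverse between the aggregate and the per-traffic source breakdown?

Yes

Email: the multi-step checkout 249/617 = 40.4%, the one-page checkout 10/40 = 25.0% → the multi-step checkout
Social: the multi-step checkout 48/68 = 70.6%, the one-page checkout 495/832 = 59.5% → the multi-step checkout
Display: the multi-step checkout 75/161 = 46.6%, the one-page checkout 41/97 = 42.3% → the multi-step checkout
Overall: the multi-step checkout 372/846 = 44.0%, the one-page checkout 546/969 = 56.3% → the one-page checkout
The multi-step checkout wins each traffic group but the one-page checkout wins overall — the comparison reverses. The multi-step checkout's sessions skew toward email, which has a lower base rate.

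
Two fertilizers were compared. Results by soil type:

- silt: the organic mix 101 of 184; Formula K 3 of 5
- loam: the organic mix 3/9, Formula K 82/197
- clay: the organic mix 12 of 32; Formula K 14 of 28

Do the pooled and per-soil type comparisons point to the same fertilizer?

No

Silt: the organic mix 101/184 = 54.9%, Formula K 3/5 = 60.0% → Formula K
Loam: the organic mix 3/9 = 33.3%, Formula K 82/197 = 41.6% → Formula K
Clay: the organic mix 12/32 = 37.5%, Formula K 14/28 = 50.0% → Formula K
Overall: the organic mix 116/225 = 51.6%, Formula K 99/230 = 43.0% → the organic mix
Formula K wins each soil group but the organic mix wins overall — the comparison reverses. Formula K's plots skew toward loam, which has a lower base rate.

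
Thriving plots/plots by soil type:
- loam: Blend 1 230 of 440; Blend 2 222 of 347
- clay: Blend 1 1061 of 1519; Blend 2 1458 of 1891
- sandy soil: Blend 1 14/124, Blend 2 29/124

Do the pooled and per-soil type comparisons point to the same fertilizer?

Yes

Loam: Blend 1 230/440 = 52.3%, Blend 2 222/347 = 64.0% → Blend 2
Clay: Blend 1 1061/1519 = 69.8%, Blend 2 1458/1891 = 77.1% → Blend 2
Sandy soil: Blend 1 14/124 = 11.3%, Blend 2 29/124 = 23.4% → Blend 2
Overall: Blend 1 1305/2083 = 62.7%, Blend 2 1709/2362 = 72.4% → Blend 2
Blend 2 wins overall and in every soil group — no reversal.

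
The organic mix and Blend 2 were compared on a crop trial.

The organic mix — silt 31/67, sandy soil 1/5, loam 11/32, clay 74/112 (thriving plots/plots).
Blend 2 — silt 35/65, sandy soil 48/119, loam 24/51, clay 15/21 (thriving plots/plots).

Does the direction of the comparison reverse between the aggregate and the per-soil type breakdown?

Yes

Silt: the organic mix 31/67 = 46.3%, Blend 2 35/65 = 53.8% → Blend 2
Sandy soil: the organic mix 1/5 = 20.0%, Blend 2 48/119 = 40.3% → Blend 2
Loam: the organic mix 11/32 = 34.4%, Blend 2 24/51 = 47.1% → Blend 2
Clay: the organic mix 74/112 = 66.1%, Blend 2 15/21 = 71.4% → Blend 2
Overall: the organic mix 117/216 = 54.2%, Blend 2 122/256 = 47.7% → the organic mix
Blend 2 wins each soil group but the organic mix wins overall — the comparison reverses. Blend 2's plots skew toward sandy soil, which has a lower base rate.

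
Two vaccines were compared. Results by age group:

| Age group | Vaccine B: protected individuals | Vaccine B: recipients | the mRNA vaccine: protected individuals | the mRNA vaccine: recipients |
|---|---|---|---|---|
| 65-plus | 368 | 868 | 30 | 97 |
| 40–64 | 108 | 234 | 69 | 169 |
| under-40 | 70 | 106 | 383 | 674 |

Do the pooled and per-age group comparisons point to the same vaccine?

65-plus: Vaccine B 368/868 = 42.4%, the mRNA vaccine 30/97 = 30.9% → Vaccine B
40–64: Vaccine B 108/234 = 46.2%, the mRNA vaccine 69/169 = 40.8% → Vaccine B
Under-40: Vaccine B 70/106 = 66.0%, the mRNA vaccine 383/674 = 56.8% → Vaccine B
Overall: Vaccine B 546/1208 = 45.2%, the mRNA vaccine 482/940 = 51.3% → the mRNA vaccine
Vaccine B wins each age group but the mRNA vaccine wins overall — the comparison reverses. Vaccine B's recipients skew toward 65-plus, which has a lower base rate.

No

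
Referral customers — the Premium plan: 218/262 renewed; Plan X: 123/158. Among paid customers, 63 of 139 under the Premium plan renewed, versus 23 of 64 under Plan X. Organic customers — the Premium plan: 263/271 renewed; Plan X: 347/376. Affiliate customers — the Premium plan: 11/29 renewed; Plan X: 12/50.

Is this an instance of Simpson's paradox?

Referral: the Premium plan 218/262 = 83.2%, Plan X 123/158 = 77.8% → the Premium plan
Paid: the Premium plan 63/139 = 45.3%, Plan X 23/64 = 35.9% → the Premium plan
Organic: the Premium plan 263/271 = 97.0%, Plan X 347/376 = 92.3% → the Premium plan
Affiliate: the Premium plan 11/29 = 37.9%, Plan X 12/50 = 24.0% → the Premium plan
Overall: the Premium plan 555/701 = 79.2%, Plan X 505/648 = 77.9% → the Premium plan
The Premium plan wins overall and in every signup group — no reversal.

No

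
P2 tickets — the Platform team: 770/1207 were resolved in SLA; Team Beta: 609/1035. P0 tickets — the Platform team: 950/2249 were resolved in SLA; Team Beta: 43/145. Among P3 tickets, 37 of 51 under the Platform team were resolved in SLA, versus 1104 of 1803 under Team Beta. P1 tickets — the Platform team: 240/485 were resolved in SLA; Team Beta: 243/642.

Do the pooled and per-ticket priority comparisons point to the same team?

P2: the Platform team 770/1207 = 63.8%, Team Beta 609/1035 = 58.8% → the Platform team
P0: the Platform team 950/2249 = 42.2%, Team Beta 43/145 = 29.7% → the Platform team
P3: the Platform team 37/51 = 72.5%, Team Beta 1104/1803 = 61.2% → the Platform team
P1: the Platform team 240/485 = 49.5%, Team Beta 243/642 = 37.9% → the Platform team
Overall: the Platform team 1997/3992 = 50.0%, Team Beta 1999/3625 = 55.1% → Team Beta
The Platform team wins each ticket group but Team Beta wins overall — the comparison reverses. The Platform team's tickets skew toward P0, which has a lower base rate.

No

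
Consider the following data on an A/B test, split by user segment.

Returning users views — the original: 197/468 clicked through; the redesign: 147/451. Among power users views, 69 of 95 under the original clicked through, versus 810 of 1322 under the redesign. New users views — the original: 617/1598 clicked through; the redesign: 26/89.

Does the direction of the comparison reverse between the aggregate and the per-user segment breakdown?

Returning users: the original 197/468 = 42.1%, the redesign 147/451 = 32.6% → the original
Power users: the original 69/95 = 72.6%, the redesign 810/1322 = 61.3% → the original
New users: the original 617/1598 = 38.6%, the redesign 26/89 = 29.2% → the original
Overall: the original 883/2161 = 40.9%, the redesign 983/1862 = 52.8% → the redesign
The original wins each user group but the redesign wins overall — the comparison reverses. The original's views skew toward new users, which has a lower base rate.

Yes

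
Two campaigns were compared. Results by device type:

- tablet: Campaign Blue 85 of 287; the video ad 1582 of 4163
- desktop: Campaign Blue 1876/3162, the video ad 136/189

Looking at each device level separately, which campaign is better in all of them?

the video ad

Tablet: Campaign Blue 85/287 = 29.6%, the video ad 1582/4163 = 38.0% → the video ad
Desktop: Campaign Blue 1876/3162 = 59.3%, the video ad 136/189 = 72.0% → the video ad
The video ad has the higher rate in both groups.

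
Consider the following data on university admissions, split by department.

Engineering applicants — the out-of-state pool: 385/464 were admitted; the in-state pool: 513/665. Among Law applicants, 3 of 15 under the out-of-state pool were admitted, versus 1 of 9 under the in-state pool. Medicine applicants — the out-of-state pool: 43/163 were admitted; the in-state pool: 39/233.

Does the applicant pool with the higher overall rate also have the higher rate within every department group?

Engineering: the out-of-state pool 385/464 = 83.0%, the in-state pool 513/665 = 77.1% → the out-of-state pool
Law: the out-of-state pool 3/15 = 20.0%, the in-state pool 1/9 = 11.1% → the out-of-state pool
Medicine: the out-of-state pool 43/163 = 26.4%, the in-state pool 39/233 = 16.7% → the out-of-state pool
Overall: the out-of-state pool 431/642 = 67.1%, the in-state pool 553/907 = 61.0% → the out-of-state pool
The out-of-state pool wins overall and in every department group — no reversal.

Yes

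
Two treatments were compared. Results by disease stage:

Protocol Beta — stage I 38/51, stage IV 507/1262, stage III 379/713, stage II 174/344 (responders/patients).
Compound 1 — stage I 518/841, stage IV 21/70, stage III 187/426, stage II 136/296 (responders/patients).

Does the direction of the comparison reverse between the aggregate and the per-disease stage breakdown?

Yes

Stage I: Protocol Beta 38/51 = 74.5%, Compound 1 518/841 = 61.6% → Protocol Beta
Stage IV: Protocol Beta 507/1262 = 40.2%, Compound 1 21/70 = 30.0% → Protocol Beta
Stage III: Protocol Beta 379/713 = 53.2%, Compound 1 187/426 = 43.9% → Protocol Beta
Stage II: Protocol Beta 174/344 = 50.6%, Compound 1 136/296 = 45.9% → Protocol Beta
Overall: Protocol Beta 1098/2370 = 46.3%, Compound 1 862/1633 = 52.8% → Compound 1
Protocol Beta wins each disease group but Compound 1 wins overall — the comparison reverses. Protocol Beta's patients skew toward stage IV, which has a lower base rate.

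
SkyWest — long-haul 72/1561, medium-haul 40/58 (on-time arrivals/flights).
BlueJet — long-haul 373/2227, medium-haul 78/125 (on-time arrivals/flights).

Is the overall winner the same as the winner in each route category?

Long-haul: SkyWest 72/1561 = 4.6%, BlueJet 373/2227 = 16.7% → BlueJet
Medium-haul: SkyWest 40/58 = 69.0%, BlueJet 78/125 = 62.4% → SkyWest
Overall: SkyWest 112/1619 = 6.9%, BlueJet 451/2352 = 19.2% → BlueJet
Neither sweeps: SkyWest wins 1 of 2 groups, BlueJet wins 1. BlueJet wins overall but not every group — no Simpson reversal.

No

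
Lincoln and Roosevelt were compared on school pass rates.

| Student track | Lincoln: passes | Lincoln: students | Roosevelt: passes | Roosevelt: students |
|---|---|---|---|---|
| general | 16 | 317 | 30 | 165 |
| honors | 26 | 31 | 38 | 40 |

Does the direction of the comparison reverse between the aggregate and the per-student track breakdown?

General: Lincoln 16/317 = 5.0%, Roosevelt 30/165 = 18.2% → Roosevelt
Honors: Lincoln 26/31 = 83.9%, Roosevelt 38/40 = 95.0% → Roosevelt
Overall: Lincoln 42/348 = 12.1%, Roosevelt 68/205 = 33.2% → Roosevelt
Roosevelt wins overall and in every student group — no reversal.

No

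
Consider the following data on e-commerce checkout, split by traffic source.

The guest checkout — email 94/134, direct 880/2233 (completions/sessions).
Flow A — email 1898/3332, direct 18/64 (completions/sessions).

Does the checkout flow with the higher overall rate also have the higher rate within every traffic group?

No

Email: the guest checkout 94/134 = 70.1%, Flow A 1898/3332 = 57.0% → the guest checkout
Direct: the guest checkout 880/2233 = 39.4%, Flow A 18/64 = 28.1% → the guest checkout
Overall: the guest checkout 974/2367 = 41.1%, Flow A 1916/3396 = 56.4% → Flow A
The guest checkout wins each traffic group but Flow A wins overall — the comparison reverses. The guest checkout's sessions skew toward direct, which has a lower base rate.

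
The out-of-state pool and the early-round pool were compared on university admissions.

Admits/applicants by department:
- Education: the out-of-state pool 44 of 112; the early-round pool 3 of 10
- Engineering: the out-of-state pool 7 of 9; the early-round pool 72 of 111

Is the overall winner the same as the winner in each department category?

Education: the out-of-state pool 44/112 = 39.3%, the early-round pool 3/10 = 30.0% → the out-of-state pool
Engineering: the out-of-state pool 7/9 = 77.8%, the early-round pool 72/111 = 64.9% → the out-of-state pool
Overall: the out-of-state pool 51/121 = 42.1%, the early-round pool 75/121 = 62.0% → the early-round pool
The out-of-state pool wins each department group but the early-round pool wins overall — the comparison reverses. The out-of-state pool's applicants skew toward Education, which has a lower base rate.

No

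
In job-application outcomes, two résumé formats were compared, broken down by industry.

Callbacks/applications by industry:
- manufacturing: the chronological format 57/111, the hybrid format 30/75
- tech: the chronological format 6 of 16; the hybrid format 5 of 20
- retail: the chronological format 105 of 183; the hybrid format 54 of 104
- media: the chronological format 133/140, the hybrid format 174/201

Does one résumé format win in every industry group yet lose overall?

Manufacturing: the chronological format 57/111 = 51.4%, the hybrid format 30/75 = 40.0% → the chronological format
Tech: the chronological format 6/16 = 37.5%, the hybrid format 5/20 = 25.0% → the chronological format
Retail: the chronological format 105/183 = 57.4%, the hybrid format 54/104 = 51.9% → the chronological format
Media: the chronological format 133/140 = 95.0%, the hybrid format 174/201 = 86.6% → the chronological format
Overall: the chronological format 301/450 = 66.9%, the hybrid format 263/400 = 65.8% → the chronological format
The chronological format wins overall and in every industry group — no reversal.

No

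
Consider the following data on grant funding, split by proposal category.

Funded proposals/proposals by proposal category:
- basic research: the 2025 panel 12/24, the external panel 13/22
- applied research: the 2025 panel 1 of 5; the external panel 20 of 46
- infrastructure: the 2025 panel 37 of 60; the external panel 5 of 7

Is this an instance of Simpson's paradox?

Yes

Basic research: the 2025 panel 12/24 = 50.0%, the external panel 13/22 = 59.1% → the external panel
Applied research: the 2025 panel 1/5 = 20.0%, the external panel 20/46 = 43.5% → the external panel
Infrastructure: the 2025 panel 37/60 = 61.7%, the external panel 5/7 = 71.4% → the external panel
Overall: the 2025 panel 50/89 = 56.2%, the external panel 38/75 = 50.7% → the 2025 panel
The external panel wins each proposal group but the 2025 panel wins overall — the comparison reverses. The external panel's proposals skew toward applied research, which has a lower base rate.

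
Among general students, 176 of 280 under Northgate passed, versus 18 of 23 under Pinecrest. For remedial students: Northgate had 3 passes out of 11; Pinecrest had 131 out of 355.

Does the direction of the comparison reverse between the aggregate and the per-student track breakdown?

General: Northgate 176/280 = 62.9%, Pinecrest 18/23 = 78.3% → Pinecrest
Remedial: Northgate 3/11 = 27.3%, Pinecrest 131/355 = 36.9% → Pinecrest
Overall: Northgate 179/291 = 61.5%, Pinecrest 149/378 = 39.4% → Northgate
Pinecrest wins each student group but Northgate wins overall — the comparison reverses. Pinecrest's students skew toward remedial, which has a lower base rate.

Yes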